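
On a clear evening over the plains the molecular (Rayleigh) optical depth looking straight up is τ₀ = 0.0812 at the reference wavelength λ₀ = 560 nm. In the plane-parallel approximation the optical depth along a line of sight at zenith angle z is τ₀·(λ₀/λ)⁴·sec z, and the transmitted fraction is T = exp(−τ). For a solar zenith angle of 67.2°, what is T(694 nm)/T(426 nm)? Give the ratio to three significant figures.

Airmass: sec 67.2° = 2.5805.
τ(694 nm) = 0.0812 × (560/694)⁴ × 2.5805 = 0.0812 × 0.4239 × 2.5805 = 0.0888.
τ(426 nm) = 0.0812 × (560/426)⁴ × 2.5805 = 0.0812 × 2.9862 × 2.5805 = 0.6257.
T(694)/T(426) = exp(τ_B − τ_A) = exp(0.5369) = 1.7107.

1.71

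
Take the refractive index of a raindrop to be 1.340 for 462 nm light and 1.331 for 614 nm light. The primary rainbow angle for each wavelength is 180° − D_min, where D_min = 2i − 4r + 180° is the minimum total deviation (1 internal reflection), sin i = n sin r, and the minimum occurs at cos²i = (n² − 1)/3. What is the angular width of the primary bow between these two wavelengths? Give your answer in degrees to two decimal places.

1.30°

At 462 nm (n = 1.340): cos²i = 0.26520 → i = 59.004°, r = 39.770°, D_min = 138.929°, rainbow angle = 41.071°.
At 614 nm (n = 1.331): cos²i = 0.25719 → i = 59.527°, r = 40.356°, D_min = 137.630°, rainbow angle = 42.370°.
Angular width = |41.071° − 42.370°| = 1.299°.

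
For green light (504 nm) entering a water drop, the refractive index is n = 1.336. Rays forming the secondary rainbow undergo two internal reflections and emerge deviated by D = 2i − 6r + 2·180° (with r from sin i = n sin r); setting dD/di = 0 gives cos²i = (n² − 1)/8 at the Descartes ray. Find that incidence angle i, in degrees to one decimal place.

71.7°

cos²i = (1.336² − 1)/8 = (1.78490 − 1)/8 = 0.09811.
cos i = 0.31323, so i = 71.746°.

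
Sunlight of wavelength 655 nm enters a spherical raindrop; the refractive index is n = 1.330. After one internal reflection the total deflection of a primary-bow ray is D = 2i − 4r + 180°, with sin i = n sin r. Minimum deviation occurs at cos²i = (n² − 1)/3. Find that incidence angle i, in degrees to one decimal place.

cos²i = (1.330² − 1)/3 = (1.76890 − 1)/3 = 0.25630.
cos i = 0.50626, so i = 59.585°.

59.6°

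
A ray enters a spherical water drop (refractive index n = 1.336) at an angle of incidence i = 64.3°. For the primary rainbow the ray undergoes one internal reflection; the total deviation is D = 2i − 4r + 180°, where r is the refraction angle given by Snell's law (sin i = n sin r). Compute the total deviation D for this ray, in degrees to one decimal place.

sin r = sin 64.3° / 1.336 = 0.9011/1.336 = 0.6745; r = 42.41°.
D = 2·64.3° − 4·42.41° + 180° = 128.60° − 169.65° + 180° = 138.95°.

139.0°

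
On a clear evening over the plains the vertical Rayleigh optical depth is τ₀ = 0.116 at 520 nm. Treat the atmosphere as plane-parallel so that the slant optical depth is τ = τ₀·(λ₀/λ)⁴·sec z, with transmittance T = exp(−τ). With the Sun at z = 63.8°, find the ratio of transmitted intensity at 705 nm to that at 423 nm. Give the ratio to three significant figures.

Airmass: sec 63.8° = 2.2650.
τ(705 nm) = 0.116 × (520/705)⁴ × 2.2650 = 0.116 × 0.2960 × 2.2650 = 0.0778.
τ(423 nm) = 0.116 × (520/423)⁴ × 2.2650 = 0.116 × 2.2838 × 2.2650 = 0.6000.
T(705)/T(423) = exp(τ_B − τ_A) = exp(0.5223) = 1.6858.

1.69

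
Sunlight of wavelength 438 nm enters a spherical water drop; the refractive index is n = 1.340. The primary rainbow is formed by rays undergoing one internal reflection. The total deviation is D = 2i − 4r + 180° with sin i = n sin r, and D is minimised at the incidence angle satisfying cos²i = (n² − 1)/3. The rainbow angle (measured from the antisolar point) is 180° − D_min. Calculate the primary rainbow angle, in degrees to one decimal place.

cos²i = (1.79560 − 1)/3 = 0.26520; i = arccos(0.51498) = 59.004°.
sin r = sin 59.004°/1.340 = 0.63971; r = 39.770°.
D_min = 2·59.004° − 4·39.770° + 180° = 138.929°.
Rainbow angle = 180° − D_min = 41.071°.

41.1°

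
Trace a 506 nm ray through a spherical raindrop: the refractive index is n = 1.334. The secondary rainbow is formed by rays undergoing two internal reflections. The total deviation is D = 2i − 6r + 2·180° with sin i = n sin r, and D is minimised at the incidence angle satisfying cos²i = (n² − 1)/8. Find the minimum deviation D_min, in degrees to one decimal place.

cos²i = (1.77956 − 1)/8 = 0.09744; i = arccos(0.31216) = 71.810°.
sin r = sin 71.810°/1.334 = 0.71217; r = 45.411°.
D_min = 2·71.810° − 6·45.411° + 360° = 231.153°.

231.2°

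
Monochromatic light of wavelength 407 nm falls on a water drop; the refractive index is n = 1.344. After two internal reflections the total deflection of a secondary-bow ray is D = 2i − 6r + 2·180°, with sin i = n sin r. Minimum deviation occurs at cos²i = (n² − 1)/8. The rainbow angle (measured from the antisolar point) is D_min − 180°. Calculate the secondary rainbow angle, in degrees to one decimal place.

53.7°

cos²i = (1.80634 − 1)/8 = 0.10079; i = arccos(0.31748) = 71.490°.
sin r = sin 71.490°/1.344 = 0.70555; r = 44.874°.
D_min = 2·71.490° − 6·44.874° + 360° = 233.733°.
Rainbow angle = D_min − 180° = 53.733°.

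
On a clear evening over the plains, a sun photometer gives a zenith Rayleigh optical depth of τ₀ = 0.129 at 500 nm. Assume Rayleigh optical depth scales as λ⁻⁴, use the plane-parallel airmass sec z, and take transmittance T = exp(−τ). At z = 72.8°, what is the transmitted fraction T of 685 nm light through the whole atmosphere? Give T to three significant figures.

sec 72.8° = 3.3817.
τ = 0.129 × (500/685)⁴ × 3.3817 = 0.129 × 0.2839 × 3.3817 = 0.1238.
T = exp(−0.1238) = 0.8835.

0.884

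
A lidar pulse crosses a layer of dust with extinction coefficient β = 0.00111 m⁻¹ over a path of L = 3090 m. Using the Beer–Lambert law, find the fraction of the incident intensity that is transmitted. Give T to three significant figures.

0.0324

τ = β·L = 0.00111 × 3090 = 3.4299.
T = exp(−3.4299) = 0.0324.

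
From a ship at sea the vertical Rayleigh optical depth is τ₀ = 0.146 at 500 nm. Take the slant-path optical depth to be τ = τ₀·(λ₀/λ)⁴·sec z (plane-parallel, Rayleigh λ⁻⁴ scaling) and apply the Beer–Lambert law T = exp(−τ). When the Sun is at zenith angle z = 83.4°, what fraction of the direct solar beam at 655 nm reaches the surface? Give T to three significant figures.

sec 83.4° = 8.7004.
τ = 0.146 × (500/655)⁴ × 8.7004 = 0.146 × 0.3396 × 8.7004 = 0.4313.
T = exp(−0.4313) = 0.6496.

0.650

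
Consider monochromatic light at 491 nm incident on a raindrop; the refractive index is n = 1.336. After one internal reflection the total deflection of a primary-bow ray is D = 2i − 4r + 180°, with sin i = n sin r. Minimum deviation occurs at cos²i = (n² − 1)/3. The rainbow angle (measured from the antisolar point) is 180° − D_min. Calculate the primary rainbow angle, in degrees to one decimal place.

41.6°

cos²i = (1.78490 − 1)/3 = 0.26163; i = arccos(0.51150) = 59.236°.
sin r = sin 59.236°/1.336 = 0.64318; r = 40.029°.
D_min = 2·59.236° − 4·40.029° + 180° = 138.356°.
Rainbow angle = 180° − D_min = 41.644°.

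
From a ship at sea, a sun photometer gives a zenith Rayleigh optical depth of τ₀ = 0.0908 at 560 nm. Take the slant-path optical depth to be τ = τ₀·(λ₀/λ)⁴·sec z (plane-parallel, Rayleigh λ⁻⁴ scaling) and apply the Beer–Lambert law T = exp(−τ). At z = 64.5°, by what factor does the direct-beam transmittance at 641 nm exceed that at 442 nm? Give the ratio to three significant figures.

Airmass: sec 64.5° = 2.3228.
τ(641 nm) = 0.0908 × (560/641)⁴ × 2.3228 = 0.0908 × 0.5825 × 2.3228 = 0.1229.
τ(442 nm) = 0.0908 × (560/442)⁴ × 2.3228 = 0.0908 × 2.5767 × 2.3228 = 0.5435.
T(641)/T(442) = exp(τ_B − τ_A) = exp(0.4206) = 1.5229.

1.52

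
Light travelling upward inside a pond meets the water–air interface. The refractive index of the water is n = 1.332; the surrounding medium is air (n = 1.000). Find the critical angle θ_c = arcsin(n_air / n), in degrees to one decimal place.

48.7°

sin θ_c = n_air / n = 1.000 / 1.332 = 0.7508.
θ_c = arcsin(0.7508) = 48.66°.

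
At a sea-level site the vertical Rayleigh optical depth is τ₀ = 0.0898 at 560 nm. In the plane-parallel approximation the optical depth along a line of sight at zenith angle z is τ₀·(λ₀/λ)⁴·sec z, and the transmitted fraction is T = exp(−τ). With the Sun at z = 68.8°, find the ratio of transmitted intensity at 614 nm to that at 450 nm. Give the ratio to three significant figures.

Airmass: sec 68.8° = 2.7653.
τ(614 nm) = 0.0898 × (560/614)⁴ × 2.7653 = 0.0898 × 0.6920 × 2.7653 = 0.1718.
τ(450 nm) = 0.0898 × (560/450)⁴ × 2.7653 = 0.0898 × 2.3983 × 2.7653 = 0.5956.
T(614)/T(450) = exp(τ_B − τ_A) = exp(0.4237) = 1.5276.

1.53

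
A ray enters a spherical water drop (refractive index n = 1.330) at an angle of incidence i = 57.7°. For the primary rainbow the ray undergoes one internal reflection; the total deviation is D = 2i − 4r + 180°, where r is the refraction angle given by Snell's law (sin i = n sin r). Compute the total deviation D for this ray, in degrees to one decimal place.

sin r = sin 57.7° / 1.330 = 0.8453/1.330 = 0.6355; r = 39.46°.
D = 2·57.7° − 4·39.46° + 180° = 115.40° − 157.84° + 180° = 137.56°.

137.6°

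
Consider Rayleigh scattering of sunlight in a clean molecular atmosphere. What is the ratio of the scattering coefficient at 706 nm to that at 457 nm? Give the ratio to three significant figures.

0.176

Rayleigh scattering ∝ λ⁻⁴, so the ratio of coefficients is the inverse fourth power of the wavelength ratio.
σ(706)/σ(457) = (457/706)⁴ = (0.6473)⁴ = 0.1756.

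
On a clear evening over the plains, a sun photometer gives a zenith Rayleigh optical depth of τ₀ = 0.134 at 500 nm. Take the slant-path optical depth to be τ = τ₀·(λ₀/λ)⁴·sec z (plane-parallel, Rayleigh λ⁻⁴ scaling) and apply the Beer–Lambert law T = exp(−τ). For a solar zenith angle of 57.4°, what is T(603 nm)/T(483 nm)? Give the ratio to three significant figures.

Airmass: sec 57.4° = 1.8561.
τ(603 nm) = 0.134 × (500/603)⁴ × 1.8561 = 0.134 × 0.4727 × 1.8561 = 0.1176.
τ(483 nm) = 0.134 × (500/483)⁴ × 1.8561 = 0.134 × 1.1484 × 1.8561 = 0.2856.
T(603)/T(483) = exp(τ_B − τ_A) = exp(0.1680) = 1.1830.

1.18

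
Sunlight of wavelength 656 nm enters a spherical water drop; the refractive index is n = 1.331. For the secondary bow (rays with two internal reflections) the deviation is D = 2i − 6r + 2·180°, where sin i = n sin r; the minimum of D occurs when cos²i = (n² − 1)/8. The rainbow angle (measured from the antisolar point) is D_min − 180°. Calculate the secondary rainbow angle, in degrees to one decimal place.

cos²i = (1.77156 − 1)/8 = 0.09645; i = arccos(0.31056) = 71.907°.
sin r = sin 71.907°/1.331 = 0.71417; r = 45.575°.
D_min = 2·71.907° − 6·45.575° + 360° = 230.365°.
Rainbow angle = D_min − 180° = 50.365°.

50.4°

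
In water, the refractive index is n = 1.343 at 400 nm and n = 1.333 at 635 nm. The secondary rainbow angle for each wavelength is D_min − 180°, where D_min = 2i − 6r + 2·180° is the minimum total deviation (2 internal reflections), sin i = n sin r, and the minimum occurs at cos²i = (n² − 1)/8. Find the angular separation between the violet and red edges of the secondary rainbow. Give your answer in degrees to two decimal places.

2.59°

At 400 nm (n = 1.343): cos²i = 0.10046 → i = 71.522°, r = 44.928°, D_min = 233.478°, rainbow angle = 53.478°.
At 635 nm (n = 1.333): cos²i = 0.09711 → i = 71.843°, r = 45.466°, D_min = 230.891°, rainbow angle = 50.891°.
Angular width = |53.478° − 50.891°| = 2.587°.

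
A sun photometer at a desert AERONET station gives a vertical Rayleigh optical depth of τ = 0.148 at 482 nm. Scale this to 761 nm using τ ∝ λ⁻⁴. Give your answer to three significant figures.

τ(761 nm) = τ(482 nm) × (482/761)⁴ = 0.148 × (0.6334)⁴ = 0.148 × 0.1609 = 0.0238.

0.0238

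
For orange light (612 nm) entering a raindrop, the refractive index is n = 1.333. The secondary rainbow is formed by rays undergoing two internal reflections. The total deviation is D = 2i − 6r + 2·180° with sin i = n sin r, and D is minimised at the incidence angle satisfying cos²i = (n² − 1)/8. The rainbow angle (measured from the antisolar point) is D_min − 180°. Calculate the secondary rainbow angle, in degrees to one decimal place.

50.9°

cos²i = (1.77689 − 1)/8 = 0.09711; i = arccos(0.31163) = 71.843°.
sin r = sin 71.843°/1.333 = 0.71283; r = 45.466°.
D_min = 2·71.843° − 6·45.466° + 360° = 230.891°.
Rainbow angle = D_min − 180° = 50.891°.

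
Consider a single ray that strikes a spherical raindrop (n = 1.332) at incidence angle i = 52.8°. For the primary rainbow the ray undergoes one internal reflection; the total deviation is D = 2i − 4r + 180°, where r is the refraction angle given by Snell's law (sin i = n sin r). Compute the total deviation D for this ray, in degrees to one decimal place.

sin r = sin 52.8° / 1.332 = 0.7965/1.332 = 0.5980; r = 36.73°.
D = 2·52.8° − 4·36.73° + 180° = 105.60° − 146.91° + 180° = 138.69°.

138.7°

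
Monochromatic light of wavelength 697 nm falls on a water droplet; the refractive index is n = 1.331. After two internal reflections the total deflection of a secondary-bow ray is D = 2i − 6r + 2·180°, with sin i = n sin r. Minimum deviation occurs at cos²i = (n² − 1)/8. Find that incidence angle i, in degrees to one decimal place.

cos²i = (1.331² − 1)/8 = (1.77156 − 1)/8 = 0.09645.
cos i = 0.31056, so i = 71.907°.

71.9°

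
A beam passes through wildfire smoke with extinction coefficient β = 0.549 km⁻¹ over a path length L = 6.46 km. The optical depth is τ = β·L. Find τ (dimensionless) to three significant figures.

3.55

τ = β·L = 0.549 × 6.46 = 3.5465.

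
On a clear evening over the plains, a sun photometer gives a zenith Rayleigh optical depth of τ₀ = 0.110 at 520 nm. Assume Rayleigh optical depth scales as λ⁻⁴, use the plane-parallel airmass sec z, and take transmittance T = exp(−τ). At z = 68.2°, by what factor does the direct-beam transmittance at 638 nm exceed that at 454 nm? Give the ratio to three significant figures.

Airmass: sec 68.2° = 2.6927.
τ(638 nm) = 0.110 × (520/638)⁴ × 2.6927 = 0.110 × 0.4413 × 2.6927 = 0.1307.
τ(454 nm) = 0.110 × (520/454)⁴ × 2.6927 = 0.110 × 1.7210 × 2.6927 = 0.5098.
T(638)/T(454) = exp(τ_B − τ_A) = exp(0.3791) = 1.4609.

1.46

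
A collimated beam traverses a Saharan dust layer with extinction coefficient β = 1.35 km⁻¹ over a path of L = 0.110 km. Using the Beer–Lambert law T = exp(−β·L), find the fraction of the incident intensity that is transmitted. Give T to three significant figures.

τ = β·L = 1.35 × 0.110 = 0.1485.
T = exp(−0.1485) = 0.8620.

0.862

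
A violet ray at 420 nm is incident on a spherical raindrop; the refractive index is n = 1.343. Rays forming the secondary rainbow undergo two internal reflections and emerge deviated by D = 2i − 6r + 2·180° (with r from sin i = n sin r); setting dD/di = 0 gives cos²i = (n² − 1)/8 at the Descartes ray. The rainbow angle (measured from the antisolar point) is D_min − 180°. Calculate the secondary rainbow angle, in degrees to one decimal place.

cos²i = (1.80365 − 1)/8 = 0.10046; i = arccos(0.31695) = 71.522°.
sin r = sin 71.522°/1.343 = 0.70621; r = 44.928°.
D_min = 2·71.522° − 6·44.928° + 360° = 233.478°.
Rainbow angle = D_min − 180° = 53.478°.

53.5°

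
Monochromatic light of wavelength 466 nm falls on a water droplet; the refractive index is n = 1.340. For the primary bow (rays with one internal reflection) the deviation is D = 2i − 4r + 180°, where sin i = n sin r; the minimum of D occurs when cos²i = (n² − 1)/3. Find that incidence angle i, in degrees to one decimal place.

59.0°

cos²i = (1.340² − 1)/3 = (1.79560 − 1)/3 = 0.26520.
cos i = 0.51498, so i = 59.004°.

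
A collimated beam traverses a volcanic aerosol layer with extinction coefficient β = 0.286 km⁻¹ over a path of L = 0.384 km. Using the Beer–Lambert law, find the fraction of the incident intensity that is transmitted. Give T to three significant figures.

0.896

τ = β·L = 0.286 × 0.384 = 0.1098.
T = exp(−0.1098) = 0.8960.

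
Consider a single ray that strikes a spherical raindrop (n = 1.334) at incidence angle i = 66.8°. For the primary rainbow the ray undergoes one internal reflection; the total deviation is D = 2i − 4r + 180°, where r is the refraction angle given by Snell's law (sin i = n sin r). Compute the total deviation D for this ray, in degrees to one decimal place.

sin r = sin 66.8° / 1.334 = 0.9191/1.334 = 0.6890; r = 43.55°.
D = 2·66.8° − 4·43.55° + 180° = 133.60° − 174.21° + 180° = 139.39°.

139.4°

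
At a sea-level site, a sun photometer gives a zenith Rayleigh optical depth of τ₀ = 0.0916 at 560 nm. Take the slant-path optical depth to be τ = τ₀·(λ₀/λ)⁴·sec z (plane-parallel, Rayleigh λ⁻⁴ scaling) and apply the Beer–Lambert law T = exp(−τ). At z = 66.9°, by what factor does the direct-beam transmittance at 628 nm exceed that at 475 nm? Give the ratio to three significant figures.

1.35

Airmass: sec 66.9° = 2.5488.
τ(628 nm) = 0.0916 × (560/628)⁴ × 2.5488 = 0.0916 × 0.6323 × 2.5488 = 0.1476.
τ(475 nm) = 0.0916 × (560/475)⁴ × 2.5488 = 0.0916 × 1.9319 × 2.5488 = 0.4510.
T(628)/T(475) = exp(τ_B − τ_A) = exp(0.3034) = 1.3545.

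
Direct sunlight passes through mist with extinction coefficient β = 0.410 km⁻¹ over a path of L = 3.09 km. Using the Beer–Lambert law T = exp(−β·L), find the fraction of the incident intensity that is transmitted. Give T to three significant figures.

τ = β·L = 0.410 × 3.09 = 1.2669.
T = exp(−1.2669) = 0.2817.

0.282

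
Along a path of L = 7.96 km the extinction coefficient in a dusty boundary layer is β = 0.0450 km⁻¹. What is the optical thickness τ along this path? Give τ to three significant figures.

τ = β·L = 0.0450 × 7.96 = 0.3582.

0.358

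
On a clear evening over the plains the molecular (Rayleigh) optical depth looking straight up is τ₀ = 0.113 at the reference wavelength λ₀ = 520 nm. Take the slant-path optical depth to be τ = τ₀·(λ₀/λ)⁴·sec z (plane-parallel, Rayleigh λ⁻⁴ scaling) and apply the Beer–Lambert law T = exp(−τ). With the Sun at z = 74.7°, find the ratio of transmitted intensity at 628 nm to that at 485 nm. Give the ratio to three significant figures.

1.44

Airmass: sec 74.7° = 3.7897.
τ(628 nm) = 0.113 × (520/628)⁴ × 3.7897 = 0.113 × 0.4701 × 3.7897 = 0.2013.
τ(485 nm) = 0.113 × (520/485)⁴ × 3.7897 = 0.113 × 1.3214 × 3.7897 = 0.5659.
T(628)/T(485) = exp(τ_B − τ_A) = exp(0.3646) = 1.4399.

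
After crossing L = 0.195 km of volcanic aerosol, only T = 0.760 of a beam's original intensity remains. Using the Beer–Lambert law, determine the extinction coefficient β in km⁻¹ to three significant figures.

1.41 km⁻¹

Beer–Lambert: T = exp(−βL) ⇒ β = −ln(T)/L = −ln(0.760)/0.195 = 0.2744/0.195 = 1.407 km⁻¹.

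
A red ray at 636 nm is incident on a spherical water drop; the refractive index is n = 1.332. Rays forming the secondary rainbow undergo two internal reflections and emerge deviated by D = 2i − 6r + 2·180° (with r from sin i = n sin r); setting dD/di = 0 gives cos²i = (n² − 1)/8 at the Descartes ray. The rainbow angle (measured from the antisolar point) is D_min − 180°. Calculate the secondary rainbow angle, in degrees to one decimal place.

50.6°

cos²i = (1.77422 − 1)/8 = 0.09678; i = arccos(0.31109) = 71.875°.
sin r = sin 71.875°/1.332 = 0.71350; r = 45.520°.
D_min = 2·71.875° − 6·45.520° + 360° = 230.628°.
Rainbow angle = D_min − 180° = 50.628°.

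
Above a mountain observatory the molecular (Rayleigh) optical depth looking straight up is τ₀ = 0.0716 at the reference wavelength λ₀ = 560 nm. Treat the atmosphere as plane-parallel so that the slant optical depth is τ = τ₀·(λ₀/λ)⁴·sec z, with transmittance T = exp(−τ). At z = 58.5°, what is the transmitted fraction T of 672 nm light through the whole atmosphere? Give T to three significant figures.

0.936

sec 58.5° = 1.9139.
τ = 0.0716 × (560/672)⁴ × 1.9139 = 0.0716 × 0.4823 × 1.9139 = 0.0661.
T = exp(−0.0661) = 0.9361.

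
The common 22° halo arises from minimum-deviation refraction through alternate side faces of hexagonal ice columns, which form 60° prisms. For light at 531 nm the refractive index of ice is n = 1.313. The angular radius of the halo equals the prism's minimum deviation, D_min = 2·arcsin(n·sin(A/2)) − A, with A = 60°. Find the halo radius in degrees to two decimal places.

n·sin(A/2) = 1.313 × sin 30° = 1.313 × 0.5000 = 0.6565.
D_min = 2·arcsin(0.6565) − 60° = 2 × 41.033° − 60° = 22.067°.

22.07°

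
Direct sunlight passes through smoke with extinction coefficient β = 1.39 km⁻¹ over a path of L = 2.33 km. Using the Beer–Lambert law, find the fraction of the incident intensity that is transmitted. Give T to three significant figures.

0.0392

τ = β·L = 1.39 × 2.33 = 3.2387.
T = exp(−3.2387) = 0.0392.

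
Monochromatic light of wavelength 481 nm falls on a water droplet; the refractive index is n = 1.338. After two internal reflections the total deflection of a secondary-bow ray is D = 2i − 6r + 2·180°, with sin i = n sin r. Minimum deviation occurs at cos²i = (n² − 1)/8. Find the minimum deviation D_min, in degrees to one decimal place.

232.2°

cos²i = (1.79024 − 1)/8 = 0.09878; i = arccos(0.31429) = 71.682°.
sin r = sin 71.682°/1.338 = 0.70951; r = 45.195°.
D_min = 2·71.682° − 6·45.195° + 360° = 232.193°.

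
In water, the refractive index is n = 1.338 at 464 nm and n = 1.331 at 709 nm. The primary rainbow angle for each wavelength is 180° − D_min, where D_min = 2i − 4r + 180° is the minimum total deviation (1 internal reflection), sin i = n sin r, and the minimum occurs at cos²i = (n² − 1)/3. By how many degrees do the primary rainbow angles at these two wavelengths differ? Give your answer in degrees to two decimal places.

At 464 nm (n = 1.338): cos²i = 0.26341 → i = 59.120°, r = 39.899°, D_min = 138.643°, rainbow angle = 41.357°.
At 709 nm (n = 1.331): cos²i = 0.25719 → i = 59.527°, r = 40.356°, D_min = 137.630°, rainbow angle = 42.370°.
Angular width = |41.357° − 42.370°| = 1.013°.

1.01°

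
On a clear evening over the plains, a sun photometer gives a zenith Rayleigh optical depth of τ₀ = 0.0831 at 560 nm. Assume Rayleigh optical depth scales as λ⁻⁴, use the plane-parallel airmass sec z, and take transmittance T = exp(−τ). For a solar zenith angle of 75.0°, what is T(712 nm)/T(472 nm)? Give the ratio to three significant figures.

Airmass: sec 75.0° = 3.8637.
τ(712 nm) = 0.0831 × (560/712)⁴ × 3.8637 = 0.0831 × 0.3827 × 3.8637 = 0.1229.
τ(472 nm) = 0.0831 × (560/472)⁴ × 3.8637 = 0.0831 × 1.9815 × 3.8637 = 0.6362.
T(712)/T(472) = exp(τ_B − τ_A) = exp(0.5133) = 1.6708.

1.67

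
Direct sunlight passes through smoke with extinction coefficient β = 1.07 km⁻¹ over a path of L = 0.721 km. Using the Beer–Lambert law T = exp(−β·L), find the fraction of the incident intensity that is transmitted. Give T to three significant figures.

τ = β·L = 1.07 × 0.721 = 0.7715.
T = exp(−0.7715) = 0.4623.

0.462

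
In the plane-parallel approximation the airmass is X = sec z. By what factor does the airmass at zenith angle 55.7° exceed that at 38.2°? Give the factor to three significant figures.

X(55.7°)/X(38.2°) = sec 55.7° / sec 38.2° = cos 38.2° / cos 55.7° = 0.7859/0.5635 = 1.3945.

1.39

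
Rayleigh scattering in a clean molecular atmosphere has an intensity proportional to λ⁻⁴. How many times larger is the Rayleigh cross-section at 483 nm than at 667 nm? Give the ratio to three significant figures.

3.64

Rayleigh scattering ∝ λ⁻⁴, so the ratio of coefficients is the inverse fourth power of the wavelength ratio.
σ(483)/σ(667) = (667/483)⁴ = (1.3810)⁴ = 3.637.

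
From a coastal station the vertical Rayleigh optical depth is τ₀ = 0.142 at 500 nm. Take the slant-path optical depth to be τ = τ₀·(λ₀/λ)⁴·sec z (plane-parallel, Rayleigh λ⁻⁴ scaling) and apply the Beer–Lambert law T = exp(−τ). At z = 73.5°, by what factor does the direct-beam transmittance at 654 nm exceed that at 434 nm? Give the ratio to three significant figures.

Airmass: sec 73.5° = 3.5209.
τ(654 nm) = 0.142 × (500/654)⁴ × 3.5209 = 0.142 × 0.3416 × 3.5209 = 0.1708.
τ(434 nm) = 0.142 × (500/434)⁴ × 3.5209 = 0.142 × 1.7617 × 3.5209 = 0.8808.
T(654)/T(434) = exp(τ_B − τ_A) = exp(0.7100) = 2.0339.

2.03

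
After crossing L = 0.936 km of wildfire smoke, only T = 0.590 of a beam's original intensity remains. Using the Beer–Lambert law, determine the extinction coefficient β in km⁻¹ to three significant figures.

Beer–Lambert: T = exp(−βL) ⇒ β = −ln(T)/L = −ln(0.590)/0.936 = 0.5276/0.936 = 0.5637 km⁻¹.

0.564 km⁻¹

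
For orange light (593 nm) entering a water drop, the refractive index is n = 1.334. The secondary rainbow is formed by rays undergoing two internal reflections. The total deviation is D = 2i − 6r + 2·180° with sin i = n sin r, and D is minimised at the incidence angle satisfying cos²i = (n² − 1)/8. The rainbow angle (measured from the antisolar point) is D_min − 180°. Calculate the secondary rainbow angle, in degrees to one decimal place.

51.2°

cos²i = (1.77956 − 1)/8 = 0.09744; i = arccos(0.31216) = 71.810°.
sin r = sin 71.810°/1.334 = 0.71217; r = 45.411°.
D_min = 2·71.810° − 6·45.411° + 360° = 231.153°.
Rainbow angle = D_min − 180° = 51.153°.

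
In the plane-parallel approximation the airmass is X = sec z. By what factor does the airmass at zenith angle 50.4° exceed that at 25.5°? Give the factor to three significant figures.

1.42

X(50.4°)/X(25.5°) = sec 50.4° / sec 25.5° = cos 25.5° / cos 50.4° = 0.9026/0.6374 = 1.4160.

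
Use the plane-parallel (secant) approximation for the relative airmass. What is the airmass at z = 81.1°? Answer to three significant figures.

X = sec z = 1/cos 81.1° = 1/0.1547 = 6.4637.

6.46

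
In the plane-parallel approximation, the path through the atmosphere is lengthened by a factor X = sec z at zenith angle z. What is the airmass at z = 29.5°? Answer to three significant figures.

X = sec z = 1/cos 29.5° = 1/0.8704 = 1.1490.

1.15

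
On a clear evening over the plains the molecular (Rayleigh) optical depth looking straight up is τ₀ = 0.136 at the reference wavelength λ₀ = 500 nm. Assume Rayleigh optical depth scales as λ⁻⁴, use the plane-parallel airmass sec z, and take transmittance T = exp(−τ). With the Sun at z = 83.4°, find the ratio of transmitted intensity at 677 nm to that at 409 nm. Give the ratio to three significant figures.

9.88

Airmass: sec 83.4° = 8.7004.
τ(677 nm) = 0.136 × (500/677)⁴ × 8.7004 = 0.136 × 0.2975 × 8.7004 = 0.3520.
τ(409 nm) = 0.136 × (500/409)⁴ × 8.7004 = 0.136 × 2.2335 × 8.7004 = 2.6428.
T(677)/T(409) = exp(τ_B − τ_A) = exp(2.2908) = 9.8824.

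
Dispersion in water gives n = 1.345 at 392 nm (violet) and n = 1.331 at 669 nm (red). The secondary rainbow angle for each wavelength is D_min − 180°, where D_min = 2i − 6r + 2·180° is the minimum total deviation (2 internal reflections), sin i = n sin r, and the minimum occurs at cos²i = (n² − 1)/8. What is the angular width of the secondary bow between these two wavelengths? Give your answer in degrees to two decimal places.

3.62°

At 392 nm (n = 1.345): cos²i = 0.10113 → i = 71.458°, r = 44.821°, D_min = 233.987°, rainbow angle = 53.987°.
At 669 nm (n = 1.331): cos²i = 0.09645 → i = 71.907°, r = 45.575°, D_min = 230.365°, rainbow angle = 50.365°.
Angular width = |53.987° − 50.365°| = 3.622°.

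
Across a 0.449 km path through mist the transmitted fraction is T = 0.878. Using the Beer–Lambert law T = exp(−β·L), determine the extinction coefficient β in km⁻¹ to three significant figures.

Beer–Lambert: T = exp(−βL) ⇒ β = −ln(T)/L = −ln(0.878)/0.449 = 0.1301/0.449 = 0.2898 km⁻¹.

0.290 km⁻¹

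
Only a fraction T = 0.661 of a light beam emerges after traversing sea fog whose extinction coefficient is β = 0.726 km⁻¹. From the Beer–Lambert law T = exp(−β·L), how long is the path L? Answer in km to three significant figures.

Beer–Lambert: T = exp(−βL) ⇒ L = −ln(T)/β = −ln(0.661)/0.726 = 0.4140/0.726 = 0.5702 km.

0.570 km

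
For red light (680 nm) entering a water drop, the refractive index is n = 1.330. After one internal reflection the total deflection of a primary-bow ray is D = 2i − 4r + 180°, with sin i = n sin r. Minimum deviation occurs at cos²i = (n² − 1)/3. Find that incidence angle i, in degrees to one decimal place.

cos²i = (1.330² − 1)/3 = (1.76890 − 1)/3 = 0.25630.
cos i = 0.50626, so i = 59.585°.

59.6°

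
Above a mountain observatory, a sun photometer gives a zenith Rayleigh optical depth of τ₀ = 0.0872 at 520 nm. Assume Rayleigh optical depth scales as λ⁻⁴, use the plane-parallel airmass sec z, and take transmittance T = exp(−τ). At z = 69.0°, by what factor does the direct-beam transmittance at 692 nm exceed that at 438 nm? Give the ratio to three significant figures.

Airmass: sec 69.0° = 2.7904.
τ(692 nm) = 0.0872 × (520/692)⁴ × 2.7904 = 0.0872 × 0.3189 × 2.7904 = 0.0776.
τ(438 nm) = 0.0872 × (520/438)⁴ × 2.7904 = 0.0872 × 1.9866 × 2.7904 = 0.4834.
T(692)/T(438) = exp(τ_B − τ_A) = exp(0.4058) = 1.5005.

1.50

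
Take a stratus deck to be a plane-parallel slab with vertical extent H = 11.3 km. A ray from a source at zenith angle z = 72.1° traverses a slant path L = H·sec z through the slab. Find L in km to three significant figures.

36.8 km

sec z = 1/cos 72.1° = 3.2535.
L = 11.3 × 3.2535 = 36.765 km.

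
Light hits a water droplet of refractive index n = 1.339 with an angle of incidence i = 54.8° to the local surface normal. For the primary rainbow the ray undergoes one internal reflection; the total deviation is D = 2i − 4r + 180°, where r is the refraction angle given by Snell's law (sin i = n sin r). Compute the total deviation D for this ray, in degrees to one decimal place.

139.2°

sin r = sin 54.8° / 1.339 = 0.8171/1.339 = 0.6103; r = 37.61°.
D = 2·54.8° − 4·37.61° + 180° = 109.60° − 150.43° + 180° = 139.17°.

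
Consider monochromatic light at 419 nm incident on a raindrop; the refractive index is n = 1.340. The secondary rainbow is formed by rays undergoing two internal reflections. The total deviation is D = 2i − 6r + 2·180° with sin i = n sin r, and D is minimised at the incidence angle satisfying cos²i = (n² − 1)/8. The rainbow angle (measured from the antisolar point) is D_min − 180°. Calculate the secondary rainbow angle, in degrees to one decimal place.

cos²i = (1.79560 − 1)/8 = 0.09945; i = arccos(0.31536) = 71.618°.
sin r = sin 71.618°/1.340 = 0.70819; r = 45.088°.
D_min = 2·71.618° − 6·45.088° + 360° = 232.709°.
Rainbow angle = D_min − 180° = 52.709°.

52.7°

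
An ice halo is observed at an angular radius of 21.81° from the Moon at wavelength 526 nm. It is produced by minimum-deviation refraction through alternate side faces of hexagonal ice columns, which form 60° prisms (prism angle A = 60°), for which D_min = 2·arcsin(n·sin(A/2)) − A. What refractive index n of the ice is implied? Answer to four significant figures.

Rearranging: n = sin((D_min + A)/2) / sin(A/2).
(D_min + A)/2 = (21.81° + 60°)/2 = 40.905°.
n = sin 40.905° / sin 30° = 0.6548 / 0.5000 = 1.3096.

1.310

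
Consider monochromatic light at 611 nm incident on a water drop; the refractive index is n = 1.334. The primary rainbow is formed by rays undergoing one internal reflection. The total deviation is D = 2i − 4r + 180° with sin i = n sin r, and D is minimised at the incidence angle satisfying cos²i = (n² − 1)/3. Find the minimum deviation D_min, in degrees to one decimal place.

cos²i = (1.77956 − 1)/3 = 0.25985; i = arccos(0.50976) = 59.352°.
sin r = sin 59.352°/1.334 = 0.64492; r = 40.159°.
D_min = 2·59.352° − 4·40.159° + 180° = 138.067°.

138.1°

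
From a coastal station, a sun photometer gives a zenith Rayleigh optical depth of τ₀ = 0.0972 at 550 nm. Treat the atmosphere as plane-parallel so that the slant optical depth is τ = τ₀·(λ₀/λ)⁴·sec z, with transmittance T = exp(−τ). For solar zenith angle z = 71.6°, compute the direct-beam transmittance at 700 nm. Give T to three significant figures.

0.889

sec 71.6° = 3.1681.
τ = 0.0972 × (550/700)⁴ × 3.1681 = 0.0972 × 0.3811 × 3.1681 = 0.1174.
T = exp(−0.1174) = 0.8893.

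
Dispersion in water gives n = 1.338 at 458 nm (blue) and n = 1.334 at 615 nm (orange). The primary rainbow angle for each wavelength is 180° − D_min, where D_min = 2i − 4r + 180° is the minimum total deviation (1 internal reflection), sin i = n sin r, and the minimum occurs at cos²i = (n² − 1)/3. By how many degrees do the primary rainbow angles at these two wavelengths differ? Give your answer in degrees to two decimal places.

At 458 nm (n = 1.338): cos²i = 0.26341 → i = 59.120°, r = 39.899°, D_min = 138.643°, rainbow angle = 41.357°.
At 615 nm (n = 1.334): cos²i = 0.25985 → i = 59.352°, r = 40.159°, D_min = 138.067°, rainbow angle = 41.933°.
Angular width = |41.357° − 41.933°| = 0.576°.

0.58°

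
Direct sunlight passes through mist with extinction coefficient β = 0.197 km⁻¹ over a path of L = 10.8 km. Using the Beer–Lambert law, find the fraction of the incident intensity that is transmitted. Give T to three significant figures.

0.119

τ = β·L = 0.197 × 10.8 = 2.1276.
T = exp(−2.1276) = 0.1191.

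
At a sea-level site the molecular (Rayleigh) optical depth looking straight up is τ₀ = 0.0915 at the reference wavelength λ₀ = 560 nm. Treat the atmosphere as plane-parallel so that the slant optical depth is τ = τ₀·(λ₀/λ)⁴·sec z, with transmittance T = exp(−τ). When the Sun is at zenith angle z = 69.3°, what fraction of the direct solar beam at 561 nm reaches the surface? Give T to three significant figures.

sec 69.3° = 2.8291.
τ = 0.0915 × (560/561)⁴ × 2.8291 = 0.0915 × 0.9929 × 2.8291 = 0.2570.
T = exp(−0.2570) = 0.7734.

0.773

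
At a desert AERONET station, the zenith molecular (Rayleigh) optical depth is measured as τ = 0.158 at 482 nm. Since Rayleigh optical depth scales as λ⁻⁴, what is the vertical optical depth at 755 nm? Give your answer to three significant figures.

0.0262

τ(755 nm) = τ(482 nm) × (482/755)⁴ = 0.158 × (0.6384)⁴ = 0.158 × 0.1661 = 0.0262.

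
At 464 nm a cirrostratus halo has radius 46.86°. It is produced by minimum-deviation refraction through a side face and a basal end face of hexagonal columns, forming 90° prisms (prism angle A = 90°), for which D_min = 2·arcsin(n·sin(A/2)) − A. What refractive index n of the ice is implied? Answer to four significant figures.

Rearranging: n = sin((D_min + A)/2) / sin(A/2).
(D_min + A)/2 = (46.86° + 90°)/2 = 68.430°.
n = sin 68.430° / sin 45° = 0.9300 / 0.7071 = 1.3152.

1.315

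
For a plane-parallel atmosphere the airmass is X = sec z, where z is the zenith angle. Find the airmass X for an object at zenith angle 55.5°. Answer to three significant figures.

1.77

X = sec z = 1/cos 55.5° = 1/0.5664 = 1.7655.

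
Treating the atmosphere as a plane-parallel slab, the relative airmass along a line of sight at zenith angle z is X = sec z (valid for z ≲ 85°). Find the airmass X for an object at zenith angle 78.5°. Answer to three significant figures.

5.02

X = sec z = 1/cos 78.5° = 1/0.1994 = 5.0159.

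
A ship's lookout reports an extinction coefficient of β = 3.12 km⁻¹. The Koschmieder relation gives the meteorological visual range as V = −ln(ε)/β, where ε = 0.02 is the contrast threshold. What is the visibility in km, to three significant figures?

V = −ln(0.02) / 3.12 = 3.912 / 3.12 = 1.2539 km.

1.25 km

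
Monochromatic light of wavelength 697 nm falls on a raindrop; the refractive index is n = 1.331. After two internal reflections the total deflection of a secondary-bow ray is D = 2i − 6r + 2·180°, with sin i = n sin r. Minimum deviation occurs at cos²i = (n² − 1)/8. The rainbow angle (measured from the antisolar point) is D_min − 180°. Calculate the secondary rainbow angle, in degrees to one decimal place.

50.4°

cos²i = (1.77156 − 1)/8 = 0.09645; i = arccos(0.31056) = 71.907°.
sin r = sin 71.907°/1.331 = 0.71417; r = 45.575°.
D_min = 2·71.907° − 6·45.575° + 360° = 230.365°.
Rainbow angle = D_min − 180° = 50.365°.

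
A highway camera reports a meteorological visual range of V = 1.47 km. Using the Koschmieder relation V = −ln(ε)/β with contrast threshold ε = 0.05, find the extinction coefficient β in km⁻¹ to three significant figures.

β = −ln(0.05) / V = 2.996 / 1.47 = 2.0379 km⁻¹.

2.04 km⁻¹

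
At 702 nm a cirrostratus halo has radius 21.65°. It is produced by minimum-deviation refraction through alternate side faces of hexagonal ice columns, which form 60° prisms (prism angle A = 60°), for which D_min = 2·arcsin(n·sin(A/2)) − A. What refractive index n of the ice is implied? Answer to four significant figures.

1.308

Rearranging: n = sin((D_min + A)/2) / sin(A/2).
(D_min + A)/2 = (21.65° + 60°)/2 = 40.825°.
n = sin 40.825° / sin 30° = 0.6538 / 0.5000 = 1.3075.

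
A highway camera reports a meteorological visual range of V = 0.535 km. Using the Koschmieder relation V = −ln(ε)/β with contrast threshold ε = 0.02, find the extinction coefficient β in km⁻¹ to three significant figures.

7.31 km⁻¹

β = −ln(0.02) / V = 3.912 / 0.535 = 7.3122 km⁻¹.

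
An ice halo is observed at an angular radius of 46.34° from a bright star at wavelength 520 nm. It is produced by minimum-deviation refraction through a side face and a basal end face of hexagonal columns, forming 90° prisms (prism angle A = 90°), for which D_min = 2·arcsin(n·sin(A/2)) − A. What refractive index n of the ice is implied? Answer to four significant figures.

Rearranging: n = sin((D_min + A)/2) / sin(A/2).
(D_min + A)/2 = (46.34° + 90°)/2 = 68.170°.
n = sin 68.170° / sin 45° = 0.9283 / 0.7071 = 1.3128.

1.313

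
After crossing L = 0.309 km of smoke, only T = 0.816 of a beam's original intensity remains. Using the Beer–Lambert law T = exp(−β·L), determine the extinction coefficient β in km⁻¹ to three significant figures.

Beer–Lambert: T = exp(−βL) ⇒ β = −ln(T)/L = −ln(0.816)/0.309 = 0.2033/0.309 = 0.6581 km⁻¹.

0.658 km⁻¹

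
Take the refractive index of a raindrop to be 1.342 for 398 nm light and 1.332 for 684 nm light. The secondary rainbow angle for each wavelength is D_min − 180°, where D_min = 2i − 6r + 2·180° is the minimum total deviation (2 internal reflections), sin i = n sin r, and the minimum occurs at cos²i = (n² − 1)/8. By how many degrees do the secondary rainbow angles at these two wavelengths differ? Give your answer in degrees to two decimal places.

At 398 nm (n = 1.342): cos²i = 0.10012 → i = 71.554°, r = 44.981°, D_min = 233.222°, rainbow angle = 53.222°.
At 684 nm (n = 1.332): cos²i = 0.09678 → i = 71.875°, r = 45.520°, D_min = 230.628°, rainbow angle = 50.628°.
Angular width = |53.222° − 50.628°| = 2.594°.

2.59°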